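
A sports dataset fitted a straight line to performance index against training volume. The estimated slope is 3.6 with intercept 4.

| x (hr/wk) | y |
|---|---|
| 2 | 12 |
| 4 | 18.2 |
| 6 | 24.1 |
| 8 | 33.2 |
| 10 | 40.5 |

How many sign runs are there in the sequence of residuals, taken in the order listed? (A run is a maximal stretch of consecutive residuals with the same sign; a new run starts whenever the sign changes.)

3 runs

x=2: ŷ = 4 + 3.6·2 = 11.2; r = 12 − 11.2 = 0.8
x=4: ŷ = 4 + 3.6·4 = 18.4; r = 18.2 − 18.4 = -0.2
x=6: ŷ = 4 + 3.6·6 = 25.6; r = 24.1 − 25.6 = -1.5
x=8: ŷ = 4 + 3.6·8 = 32.8; r = 33.2 − 32.8 = 0.4
x=10: ŷ = 4 + 3.6·10 = 40; r = 40.5 − 40 = 0.5
Signs: + − − + +
Runs: +×1, −×2, +×2 → 3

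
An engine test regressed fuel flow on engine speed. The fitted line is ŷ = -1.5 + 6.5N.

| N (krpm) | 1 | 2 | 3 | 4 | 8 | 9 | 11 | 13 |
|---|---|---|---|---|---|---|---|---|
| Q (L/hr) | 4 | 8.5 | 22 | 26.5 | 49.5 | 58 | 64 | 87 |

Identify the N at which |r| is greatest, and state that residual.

N = 11, r = -6

N=1: ŷ = -1.5 + 6.5·1 = 5; r = 4 − 5 = -1
N=2: ŷ = -1.5 + 6.5·2 = 11.5; r = 8.5 − 11.5 = -3
N=3: ŷ = -1.5 + 6.5·3 = 18; r = 22 − 18 = 4
N=4: ŷ = -1.5 + 6.5·4 = 24.5; r = 26.5 − 24.5 = 2
N=8: ŷ = -1.5 + 6.5·8 = 50.5; r = 49.5 − 50.5 = -1
N=9: ŷ = -1.5 + 6.5·9 = 57; r = 58 − 57 = 1
N=11: ŷ = -1.5 + 6.5·11 = 70; r = 64 − 70 = -6
N=13: ŷ = -1.5 + 6.5·13 = 83; r = 87 − 83 = 4
Largest |r| is 6 at N = 11, residual -6.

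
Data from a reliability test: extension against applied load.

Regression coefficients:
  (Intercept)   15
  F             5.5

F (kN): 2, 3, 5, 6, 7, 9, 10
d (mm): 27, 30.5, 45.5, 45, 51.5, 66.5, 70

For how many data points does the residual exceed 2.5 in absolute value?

2

F=2: d̂ = 15 + 5.5·2 = 26; r = 27 − 26 = 1
F=3: d̂ = 15 + 5.5·3 = 31.5; r = 30.5 − 31.5 = -1
F=5: d̂ = 15 + 5.5·5 = 42.5; r = 45.5 − 42.5 = 3
F=6: d̂ = 15 + 5.5·6 = 48; r = 45 − 48 = -3
F=7: d̂ = 15 + 5.5·7 = 53.5; r = 51.5 − 53.5 = -2
F=9: d̂ = 15 + 5.5·9 = 64.5; r = 66.5 − 64.5 = 2
F=10: d̂ = 15 + 5.5·10 = 70; r = 70 − 70 = 0
|r| > 2.5: F=5 (|r|=3), F=6 (|r|=3) → 2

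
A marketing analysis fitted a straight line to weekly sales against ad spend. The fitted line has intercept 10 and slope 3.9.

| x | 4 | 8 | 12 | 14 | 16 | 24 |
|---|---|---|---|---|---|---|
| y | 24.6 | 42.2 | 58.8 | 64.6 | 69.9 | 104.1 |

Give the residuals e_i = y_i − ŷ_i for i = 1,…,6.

x=4: ŷ = 10 + 3.9·4 = 25.6; e = 24.6 − 25.6 = -1
x=8: ŷ = 10 + 3.9·8 = 41.2; e = 42.2 − 41.2 = 1
x=12: ŷ = 10 + 3.9·12 = 56.8; e = 58.8 − 56.8 = 2
x=14: ŷ = 10 + 3.9·14 = 64.6; e = 64.6 − 64.6 = 0
x=16: ŷ = 10 + 3.9·16 = 72.4; e = 69.9 − 72.4 = -2.5
x=24: ŷ = 10 + 3.9·24 = 103.6; e = 104.1 − 103.6 = 0.5

-1, 1, 2, 0, -2.5, 0.5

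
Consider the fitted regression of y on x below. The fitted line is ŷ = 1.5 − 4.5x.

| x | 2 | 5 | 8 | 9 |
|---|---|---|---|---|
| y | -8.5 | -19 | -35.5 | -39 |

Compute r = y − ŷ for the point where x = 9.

r = 0

ŷ = 1.5 − 4.5·9 = -39
r = -39 − (-39) = 0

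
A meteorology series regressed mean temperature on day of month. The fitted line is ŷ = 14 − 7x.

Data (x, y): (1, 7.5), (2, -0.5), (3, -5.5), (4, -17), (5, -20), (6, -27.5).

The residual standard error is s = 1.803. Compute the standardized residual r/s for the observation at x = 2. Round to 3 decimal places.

ŷ = 14 − 7·2 = 0
r = -0.5 − 0 = -0.5
r/s = -0.5 / 1.803 = -0.277

-0.277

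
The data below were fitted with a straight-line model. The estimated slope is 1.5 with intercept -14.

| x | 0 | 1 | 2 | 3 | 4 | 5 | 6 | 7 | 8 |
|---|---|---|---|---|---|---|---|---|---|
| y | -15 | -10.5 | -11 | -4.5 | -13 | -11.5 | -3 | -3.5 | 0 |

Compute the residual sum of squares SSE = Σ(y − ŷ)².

SSE = 88

x=0: ŷ = -14 + 1.5·0 = -14; e = -15 − (-14) = -1
x=1: ŷ = -14 + 1.5·1 = -12.5; e = -10.5 − (-12.5) = 2
x=2: ŷ = -14 + 1.5·2 = -11; e = -11 − (-11) = 0
x=3: ŷ = -14 + 1.5·3 = -9.5; e = -4.5 − (-9.5) = 5
x=4: ŷ = -14 + 1.5·4 = -8; e = -13 − (-8) = -5
x=5: ŷ = -14 + 1.5·5 = -6.5; e = -11.5 − (-6.5) = -5
x=6: ŷ = -14 + 1.5·6 = -5; e = -3 − (-5) = 2
x=7: ŷ = -14 + 1.5·7 = -3.5; e = -3.5 − (-3.5) = 0
x=8: ŷ = -14 + 1.5·8 = -2; e = 0 − (-2) = 2
SSE = 1 + 4 + 0 + 25 + 25 + 25 + 4 + 0 + 4 = 88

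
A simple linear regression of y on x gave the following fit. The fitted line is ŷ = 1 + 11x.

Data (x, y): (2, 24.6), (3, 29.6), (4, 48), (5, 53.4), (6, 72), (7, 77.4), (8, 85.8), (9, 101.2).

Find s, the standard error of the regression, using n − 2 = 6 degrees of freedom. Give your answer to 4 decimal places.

x=2: ŷ = 1 + 11·2 = 23; r = 24.6 − 23 = 1.6
x=3: ŷ = 1 + 11·3 = 34; r = 29.6 − 34 = -4.4
x=4: ŷ = 1 + 11·4 = 45; r = 48 − 45 = 3
x=5: ŷ = 1 + 11·5 = 56; r = 53.4 − 56 = -2.6
x=6: ŷ = 1 + 11·6 = 67; r = 72 − 67 = 5
x=7: ŷ = 1 + 11·7 = 78; r = 77.4 − 78 = -0.6
x=8: ŷ = 1 + 11·8 = 89; r = 85.8 − 89 = -3.2
x=9: ŷ = 1 + 11·9 = 100; r = 101.2 − 100 = 1.2
SSE = 2.56 + 19.36 + 9 + 6.76 + 25 + 0.36 + 10.24 + 1.44 = 74.72
s = √(74.72/6) = √12.4533 ≈ 3.5289

s = 3.5289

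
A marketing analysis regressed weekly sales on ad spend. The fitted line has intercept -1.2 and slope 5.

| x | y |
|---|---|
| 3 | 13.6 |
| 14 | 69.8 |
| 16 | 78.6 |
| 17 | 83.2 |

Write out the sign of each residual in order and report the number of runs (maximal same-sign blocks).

3 runs

x=3: ŷ = -1.2 + 5·3 = 13.8; e = 13.6 − 13.8 = -0.2
x=14: ŷ = -1.2 + 5·14 = 68.8; e = 69.8 − 68.8 = 1
x=16: ŷ = -1.2 + 5·16 = 78.8; e = 78.6 − 78.8 = -0.2
x=17: ŷ = -1.2 + 5·17 = 83.8; e = 83.2 − 83.8 = -0.6
Signs: − + − −
Runs: −×1, +×1, −×2 → 3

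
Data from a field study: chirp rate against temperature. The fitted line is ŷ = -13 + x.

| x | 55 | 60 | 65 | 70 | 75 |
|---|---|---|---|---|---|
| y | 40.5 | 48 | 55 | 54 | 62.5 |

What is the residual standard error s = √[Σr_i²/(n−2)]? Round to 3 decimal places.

s = 2.677

x=55: ŷ = -13 + 55 = 42; r = 40.5 − 42 = -1.5
x=60: ŷ = -13 + 60 = 47; r = 48 − 47 = 1
x=65: ŷ = -13 + 65 = 52; r = 55 − 52 = 3
x=70: ŷ = -13 + 70 = 57; r = 54 − 57 = -3
x=75: ŷ = -13 + 75 = 62; r = 62.5 − 62 = 0.5
SSE = 2.25 + 1 + 9 + 9 + 0.25 = 21.5
s = √(21.5/3) = √7.16667 ≈ 2.677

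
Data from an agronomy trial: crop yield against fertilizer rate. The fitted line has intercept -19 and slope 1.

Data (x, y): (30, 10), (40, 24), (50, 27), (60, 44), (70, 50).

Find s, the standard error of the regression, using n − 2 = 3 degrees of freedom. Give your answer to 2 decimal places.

s = 3.46

x=30: ŷ = -19 + 30 = 11; r = 10 − 11 = -1
x=40: ŷ = -19 + 40 = 21; r = 24 − 21 = 3
x=50: ŷ = -19 + 50 = 31; r = 27 − 31 = -4
x=60: ŷ = -19 + 60 = 41; r = 44 − 41 = 3
x=70: ŷ = -19 + 70 = 51; r = 50 − 51 = -1
SSE = 1 + 9 + 16 + 9 + 1 = 36
s = √(36/3) = √12 ≈ 3.46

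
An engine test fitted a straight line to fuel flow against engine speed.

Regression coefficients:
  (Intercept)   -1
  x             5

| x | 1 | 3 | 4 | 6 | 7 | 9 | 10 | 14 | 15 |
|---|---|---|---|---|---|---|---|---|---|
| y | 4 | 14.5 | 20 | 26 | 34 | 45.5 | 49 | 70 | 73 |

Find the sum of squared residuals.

SSE = 14.5

x=1: ŷ = -1 + 5·1 = 4; e = 4 − 4 = 0
x=3: ŷ = -1 + 5·3 = 14; e = 14.5 − 14 = 0.5
x=4: ŷ = -1 + 5·4 = 19; e = 20 − 19 = 1
x=6: ŷ = -1 + 5·6 = 29; e = 26 − 29 = -3
x=7: ŷ = -1 + 5·7 = 34; e = 34 − 34 = 0
x=9: ŷ = -1 + 5·9 = 44; e = 45.5 − 44 = 1.5
x=10: ŷ = -1 + 5·10 = 49; e = 49 − 49 = 0
x=14: ŷ = -1 + 5·14 = 69; e = 70 − 69 = 1
x=15: ŷ = -1 + 5·15 = 74; e = 73 − 74 = -1
SSE = 0 + 0.25 + 1 + 9 + 0 + 2.25 + 0 + 1 + 1 = 14.5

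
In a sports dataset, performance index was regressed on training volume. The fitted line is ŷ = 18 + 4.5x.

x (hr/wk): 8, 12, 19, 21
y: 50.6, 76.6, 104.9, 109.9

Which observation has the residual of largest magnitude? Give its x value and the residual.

x = 12, e = 4.6

x=8: ŷ = 18 + 4.5·8 = 54; e = 50.6 − 54 = -3.4
x=12: ŷ = 18 + 4.5·12 = 72; e = 76.6 − 72 = 4.6
x=19: ŷ = 18 + 4.5·19 = 103.5; e = 104.9 − 103.5 = 1.4
x=21: ŷ = 18 + 4.5·21 = 112.5; e = 109.9 − 112.5 = -2.6
Largest |e| is 4.6 at x = 12, residual 4.6.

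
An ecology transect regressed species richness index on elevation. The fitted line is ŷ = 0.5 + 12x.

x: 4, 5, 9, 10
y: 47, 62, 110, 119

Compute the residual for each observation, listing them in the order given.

x=4: ŷ = 0.5 + 12·4 = 48.5; r = 47 − 48.5 = -1.5
x=5: ŷ = 0.5 + 12·5 = 60.5; r = 62 − 60.5 = 1.5
x=9: ŷ = 0.5 + 12·9 = 108.5; r = 110 − 108.5 = 1.5
x=10: ŷ = 0.5 + 12·10 = 120.5; r = 119 − 120.5 = -1.5

-1.5, 1.5, 1.5, -1.5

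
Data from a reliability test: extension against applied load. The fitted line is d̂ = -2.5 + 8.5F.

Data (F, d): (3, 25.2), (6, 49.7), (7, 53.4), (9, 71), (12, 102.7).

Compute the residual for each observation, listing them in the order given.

F=3: d̂ = -2.5 + 8.5·3 = 23; r = 25.2 − 23 = 2.2
F=6: d̂ = -2.5 + 8.5·6 = 48.5; r = 49.7 − 48.5 = 1.2
F=7: d̂ = -2.5 + 8.5·7 = 57; r = 53.4 − 57 = -3.6
F=9: d̂ = -2.5 + 8.5·9 = 74; r = 71 − 74 = -3
F=12: d̂ = -2.5 + 8.5·12 = 99.5; r = 102.7 − 99.5 = 3.2

2.2, 1.2, -3.6, -3, 3.2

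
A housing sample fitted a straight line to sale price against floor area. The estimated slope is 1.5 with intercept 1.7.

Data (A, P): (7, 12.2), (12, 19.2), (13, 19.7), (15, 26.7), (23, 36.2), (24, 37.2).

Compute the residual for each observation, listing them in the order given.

0, -0.5, -1.5, 2.5, 0, -0.5

A=7: ŷ = 1.7 + 1.5·7 = 12.2; e = 12.2 − 12.2 = 0
A=12: ŷ = 1.7 + 1.5·12 = 19.7; e = 19.2 − 19.7 = -0.5
A=13: ŷ = 1.7 + 1.5·13 = 21.2; e = 19.7 − 21.2 = -1.5
A=15: ŷ = 1.7 + 1.5·15 = 24.2; e = 26.7 − 24.2 = 2.5
A=23: ŷ = 1.7 + 1.5·23 = 36.2; e = 36.2 − 36.2 = 0
A=24: ŷ = 1.7 + 1.5·24 = 37.7; e = 37.2 − 37.7 = -0.5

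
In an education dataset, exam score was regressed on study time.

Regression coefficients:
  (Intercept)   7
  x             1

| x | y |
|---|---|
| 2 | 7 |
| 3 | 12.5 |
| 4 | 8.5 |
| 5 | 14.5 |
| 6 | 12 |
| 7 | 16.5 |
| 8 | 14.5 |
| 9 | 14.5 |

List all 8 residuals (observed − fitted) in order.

-2, 2.5, -2.5, 2.5, -1, 2.5, -0.5, -1.5

x=2: ŷ = 7 + 2 = 9; e = 7 − 9 = -2
x=3: ŷ = 7 + 3 = 10; e = 12.5 − 10 = 2.5
x=4: ŷ = 7 + 4 = 11; e = 8.5 − 11 = -2.5
x=5: ŷ = 7 + 5 = 12; e = 14.5 − 12 = 2.5
x=6: ŷ = 7 + 6 = 13; e = 12 − 13 = -1
x=7: ŷ = 7 + 7 = 14; e = 16.5 − 14 = 2.5
x=8: ŷ = 7 + 8 = 15; e = 14.5 − 15 = -0.5
x=9: ŷ = 7 + 9 = 16; e = 14.5 − 16 = -1.5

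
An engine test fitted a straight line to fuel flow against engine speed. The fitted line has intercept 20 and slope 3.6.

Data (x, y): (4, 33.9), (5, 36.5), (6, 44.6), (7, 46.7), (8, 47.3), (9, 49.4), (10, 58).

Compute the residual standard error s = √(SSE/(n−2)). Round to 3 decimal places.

x=4: ŷ = 20 + 3.6·4 = 34.4; r = 33.9 − 34.4 = -0.5
x=5: ŷ = 20 + 3.6·5 = 38; r = 36.5 − 38 = -1.5
x=6: ŷ = 20 + 3.6·6 = 41.6; r = 44.6 − 41.6 = 3
x=7: ŷ = 20 + 3.6·7 = 45.2; r = 46.7 − 45.2 = 1.5
x=8: ŷ = 20 + 3.6·8 = 48.8; r = 47.3 − 48.8 = -1.5
x=9: ŷ = 20 + 3.6·9 = 52.4; r = 49.4 − 52.4 = -3
x=10: ŷ = 20 + 3.6·10 = 56; r = 58 − 56 = 2
SSE = 0.25 + 2.25 + 9 + 2.25 + 2.25 + 9 + 4 = 29
s = √(29/5) = √5.8 ≈ 2.408

s = 2.408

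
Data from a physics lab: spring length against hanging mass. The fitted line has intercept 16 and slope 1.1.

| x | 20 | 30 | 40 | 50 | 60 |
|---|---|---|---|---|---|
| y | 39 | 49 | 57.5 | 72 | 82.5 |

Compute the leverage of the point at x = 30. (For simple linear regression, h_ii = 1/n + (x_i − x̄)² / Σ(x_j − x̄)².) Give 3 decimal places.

x̄ = (20 + 30 + 40 + 50 + 60)/5 = 40
Σ(x − x̄)² = 400 + 100 + 0 + 100 + 400 = 1000
h = 1/5 + (-10)²/1000 = 0.2 + 0.1 = 0.300

h = 0.300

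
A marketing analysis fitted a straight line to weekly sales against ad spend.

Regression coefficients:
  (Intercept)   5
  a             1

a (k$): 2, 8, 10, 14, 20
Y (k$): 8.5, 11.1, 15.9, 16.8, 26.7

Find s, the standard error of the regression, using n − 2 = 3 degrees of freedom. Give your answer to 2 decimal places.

a=2: ŷ = 5 + 2 = 7; e = 8.5 − 7 = 1.5
a=8: ŷ = 5 + 8 = 13; e = 11.1 − 13 = -1.9
a=10: ŷ = 5 + 10 = 15; e = 15.9 − 15 = 0.9
a=14: ŷ = 5 + 14 = 19; e = 16.8 − 19 = -2.2
a=20: ŷ = 5 + 20 = 25; e = 26.7 − 25 = 1.7
SSE = 2.25 + 3.61 + 0.81 + 4.84 + 2.89 = 14.4
s = √(14.4/3) = √4.8 ≈ 2.19

s = 2.19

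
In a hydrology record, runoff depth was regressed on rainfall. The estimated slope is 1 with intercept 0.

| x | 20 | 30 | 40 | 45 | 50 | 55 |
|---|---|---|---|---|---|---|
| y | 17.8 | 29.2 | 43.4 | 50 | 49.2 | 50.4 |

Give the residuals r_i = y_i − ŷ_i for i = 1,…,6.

-2.2, -0.8, 3.4, 5, -0.8, -4.6

x=20: ŷ = 20 = 20; r = 17.8 − 20 = -2.2
x=30: ŷ = 30 = 30; r = 29.2 − 30 = -0.8
x=40: ŷ = 40 = 40; r = 43.4 − 40 = 3.4
x=45: ŷ = 45 = 45; r = 50 − 45 = 5
x=50: ŷ = 50 = 50; r = 49.2 − 50 = -0.8
x=55: ŷ = 55 = 55; r = 50.4 − 55 = -4.6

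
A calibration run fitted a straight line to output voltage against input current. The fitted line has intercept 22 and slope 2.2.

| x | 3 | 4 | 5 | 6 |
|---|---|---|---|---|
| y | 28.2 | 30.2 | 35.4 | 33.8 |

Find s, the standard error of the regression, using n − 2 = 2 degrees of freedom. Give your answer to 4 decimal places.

s = 2.0298

x=3: ŷ = 22 + 2.2·3 = 28.6; e = 28.2 − 28.6 = -0.4
x=4: ŷ = 22 + 2.2·4 = 30.8; e = 30.2 − 30.8 = -0.6
x=5: ŷ = 22 + 2.2·5 = 33; e = 35.4 − 33 = 2.4
x=6: ŷ = 22 + 2.2·6 = 35.2; e = 33.8 − 35.2 = -1.4
SSE = 0.16 + 0.36 + 5.76 + 1.96 = 8.24
s = √(8.24/2) = √4.12 ≈ 2.0298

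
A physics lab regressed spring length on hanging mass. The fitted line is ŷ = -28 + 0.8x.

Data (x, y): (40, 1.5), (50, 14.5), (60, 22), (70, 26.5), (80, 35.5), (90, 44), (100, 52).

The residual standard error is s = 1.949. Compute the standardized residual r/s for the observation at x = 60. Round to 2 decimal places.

ŷ = -28 + 0.8·60 = 20
r = 22 − 20 = 2
r/s = 2 / 1.949 = 1.03

1.03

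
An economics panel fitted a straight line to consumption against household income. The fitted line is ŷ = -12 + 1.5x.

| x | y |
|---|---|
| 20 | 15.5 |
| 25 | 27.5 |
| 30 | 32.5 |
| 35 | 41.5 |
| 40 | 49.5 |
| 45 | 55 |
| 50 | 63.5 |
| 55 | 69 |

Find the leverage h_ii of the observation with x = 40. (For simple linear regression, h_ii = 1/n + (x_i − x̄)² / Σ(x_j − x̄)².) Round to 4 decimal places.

h = 0.1310

x̄ = (20 + 25 + 30 + 35 + 40 + 45 + 50 + 55)/8 = 37.5
Σ(x − x̄)² = 306.25 + 156.25 + 56.25 + 6.25 + 6.25 + 56.25 + 156.25 + 306.25 = 1050
h = 1/8 + (2.5)²/1050 = 0.125 + 0.00595238 = 0.1310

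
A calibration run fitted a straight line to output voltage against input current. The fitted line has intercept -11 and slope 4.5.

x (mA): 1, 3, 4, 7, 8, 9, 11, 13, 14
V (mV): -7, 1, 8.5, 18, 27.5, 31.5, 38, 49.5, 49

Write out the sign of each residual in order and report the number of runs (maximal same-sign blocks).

7 runs

x=1: ŷ = -11 + 4.5·1 = -6.5; e = -7 − (-6.5) = -0.5
x=3: ŷ = -11 + 4.5·3 = 2.5; e = 1 − 2.5 = -1.5
x=4: ŷ = -11 + 4.5·4 = 7; e = 8.5 − 7 = 1.5
x=7: ŷ = -11 + 4.5·7 = 20.5; e = 18 − 20.5 = -2.5
x=8: ŷ = -11 + 4.5·8 = 25; e = 27.5 − 25 = 2.5
x=9: ŷ = -11 + 4.5·9 = 29.5; e = 31.5 − 29.5 = 2
x=11: ŷ = -11 + 4.5·11 = 38.5; e = 38 − 38.5 = -0.5
x=13: ŷ = -11 + 4.5·13 = 47.5; e = 49.5 − 47.5 = 2
x=14: ŷ = -11 + 4.5·14 = 52; e = 49 − 52 = -3
Signs: − − + − + + − + −
Runs: −×2, +×1, −×1, +×2, −×1, +×1, −×1 → 7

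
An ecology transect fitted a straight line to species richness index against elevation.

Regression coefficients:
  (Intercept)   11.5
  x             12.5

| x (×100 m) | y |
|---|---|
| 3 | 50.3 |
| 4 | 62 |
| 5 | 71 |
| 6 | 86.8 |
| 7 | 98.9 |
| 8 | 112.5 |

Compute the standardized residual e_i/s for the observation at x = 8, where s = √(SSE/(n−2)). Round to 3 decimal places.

x=3: ŷ = 11.5 + 12.5·3 = 49; e = 50.3 − 49 = 1.3
x=4: ŷ = 11.5 + 12.5·4 = 61.5; e = 62 − 61.5 = 0.5
x=5: ŷ = 11.5 + 12.5·5 = 74; e = 71 − 74 = -3
x=6: ŷ = 11.5 + 12.5·6 = 86.5; e = 86.8 − 86.5 = 0.3
x=7: ŷ = 11.5 + 12.5·7 = 99; e = 98.9 − 99 = -0.1
x=8: ŷ = 11.5 + 12.5·8 = 111.5; e = 112.5 − 111.5 = 1
SSE = 1.69 + 0.25 + 9 + 0.09 + 0.01 + 1 = 12.04
s = √(12.04/4) = 1.73494
e/s = 1 / 1.73494 = 0.576

0.576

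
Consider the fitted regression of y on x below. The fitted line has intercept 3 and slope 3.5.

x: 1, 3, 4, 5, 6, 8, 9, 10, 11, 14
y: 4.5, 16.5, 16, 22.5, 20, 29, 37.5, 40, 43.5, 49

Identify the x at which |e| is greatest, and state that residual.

x=1: ŷ = 3 + 3.5·1 = 6.5; e = 4.5 − 6.5 = -2
x=3: ŷ = 3 + 3.5·3 = 13.5; e = 16.5 − 13.5 = 3
x=4: ŷ = 3 + 3.5·4 = 17; e = 16 − 17 = -1
x=5: ŷ = 3 + 3.5·5 = 20.5; e = 22.5 − 20.5 = 2
x=6: ŷ = 3 + 3.5·6 = 24; e = 20 − 24 = -4
x=8: ŷ = 3 + 3.5·8 = 31; e = 29 − 31 = -2
x=9: ŷ = 3 + 3.5·9 = 34.5; e = 37.5 − 34.5 = 3
x=10: ŷ = 3 + 3.5·10 = 38; e = 40 − 38 = 2
x=11: ŷ = 3 + 3.5·11 = 41.5; e = 43.5 − 41.5 = 2
x=14: ŷ = 3 + 3.5·14 = 52; e = 49 − 52 = -3
Largest |e| is 4 at x = 6, residual -4.

x = 6, e = -4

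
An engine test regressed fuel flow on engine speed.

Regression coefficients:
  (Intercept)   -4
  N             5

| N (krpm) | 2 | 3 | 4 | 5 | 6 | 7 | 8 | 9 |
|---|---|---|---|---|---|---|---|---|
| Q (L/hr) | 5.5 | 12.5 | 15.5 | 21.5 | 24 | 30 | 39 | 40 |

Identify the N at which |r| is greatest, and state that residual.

N = 8, r = 3

N=2: ŷ = -4 + 5·2 = 6; r = 5.5 − 6 = -0.5
N=3: ŷ = -4 + 5·3 = 11; r = 12.5 − 11 = 1.5
N=4: ŷ = -4 + 5·4 = 16; r = 15.5 − 16 = -0.5
N=5: ŷ = -4 + 5·5 = 21; r = 21.5 − 21 = 0.5
N=6: ŷ = -4 + 5·6 = 26; r = 24 − 26 = -2
N=7: ŷ = -4 + 5·7 = 31; r = 30 − 31 = -1
N=8: ŷ = -4 + 5·8 = 36; r = 39 − 36 = 3
N=9: ŷ = -4 + 5·9 = 41; r = 40 − 41 = -1
Largest |r| is 3 at N = 8, residual 3.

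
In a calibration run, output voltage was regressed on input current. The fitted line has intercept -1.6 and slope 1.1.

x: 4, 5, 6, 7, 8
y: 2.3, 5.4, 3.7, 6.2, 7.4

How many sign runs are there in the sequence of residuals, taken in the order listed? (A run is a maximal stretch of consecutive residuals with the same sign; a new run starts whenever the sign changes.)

4 runs

x=4: ŷ = -1.6 + 1.1·4 = 2.8; r = 2.3 − 2.8 = -0.5
x=5: ŷ = -1.6 + 1.1·5 = 3.9; r = 5.4 − 3.9 = 1.5
x=6: ŷ = -1.6 + 1.1·6 = 5; r = 3.7 − 5 = -1.3
x=7: ŷ = -1.6 + 1.1·7 = 6.1; r = 6.2 − 6.1 = 0.1
x=8: ŷ = -1.6 + 1.1·8 = 7.2; r = 7.4 − 7.2 = 0.2
Signs: − + − + +
Runs: −×1, +×1, −×1, +×2 → 4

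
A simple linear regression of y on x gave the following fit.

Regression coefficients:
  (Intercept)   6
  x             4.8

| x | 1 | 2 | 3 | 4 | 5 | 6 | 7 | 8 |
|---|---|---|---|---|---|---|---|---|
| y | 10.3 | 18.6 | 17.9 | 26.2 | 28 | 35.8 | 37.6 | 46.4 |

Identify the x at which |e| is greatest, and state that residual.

x=1: ŷ = 6 + 4.8·1 = 10.8; e = 10.3 − 10.8 = -0.5
x=2: ŷ = 6 + 4.8·2 = 15.6; e = 18.6 − 15.6 = 3
x=3: ŷ = 6 + 4.8·3 = 20.4; e = 17.9 − 20.4 = -2.5
x=4: ŷ = 6 + 4.8·4 = 25.2; e = 26.2 − 25.2 = 1
x=5: ŷ = 6 + 4.8·5 = 30; e = 28 − 30 = -2
x=6: ŷ = 6 + 4.8·6 = 34.8; e = 35.8 − 34.8 = 1
x=7: ŷ = 6 + 4.8·7 = 39.6; e = 37.6 − 39.6 = -2
x=8: ŷ = 6 + 4.8·8 = 44.4; e = 46.4 − 44.4 = 2
Largest |e| is 3 at x = 2, residual 3.

x = 2, e = 3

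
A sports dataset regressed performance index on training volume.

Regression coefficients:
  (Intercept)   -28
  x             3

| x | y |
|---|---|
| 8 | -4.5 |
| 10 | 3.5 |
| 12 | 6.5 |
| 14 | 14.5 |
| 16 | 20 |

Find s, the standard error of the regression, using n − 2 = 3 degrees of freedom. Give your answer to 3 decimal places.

x=8: ŷ = -28 + 3·8 = -4; r = -4.5 − (-4) = -0.5
x=10: ŷ = -28 + 3·10 = 2; r = 3.5 − 2 = 1.5
x=12: ŷ = -28 + 3·12 = 8; r = 6.5 − 8 = -1.5
x=14: ŷ = -28 + 3·14 = 14; r = 14.5 − 14 = 0.5
x=16: ŷ = -28 + 3·16 = 20; r = 20 − 20 = 0
SSE = 0.25 + 2.25 + 2.25 + 0.25 + 0 = 5
s = √(5/3) = √1.66667 ≈ 1.291

s = 1.291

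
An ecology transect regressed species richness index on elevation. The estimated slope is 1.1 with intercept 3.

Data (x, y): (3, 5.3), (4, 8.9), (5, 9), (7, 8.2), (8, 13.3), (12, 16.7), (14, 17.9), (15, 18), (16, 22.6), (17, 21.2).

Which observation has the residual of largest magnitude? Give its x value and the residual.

x = 7, r = -2.5

x=3: ŷ = 3 + 1.1·3 = 6.3; r = 5.3 − 6.3 = -1
x=4: ŷ = 3 + 1.1·4 = 7.4; r = 8.9 − 7.4 = 1.5
x=5: ŷ = 3 + 1.1·5 = 8.5; r = 9 − 8.5 = 0.5
x=7: ŷ = 3 + 1.1·7 = 10.7; r = 8.2 − 10.7 = -2.5
x=8: ŷ = 3 + 1.1·8 = 11.8; r = 13.3 − 11.8 = 1.5
x=12: ŷ = 3 + 1.1·12 = 16.2; r = 16.7 − 16.2 = 0.5
x=14: ŷ = 3 + 1.1·14 = 18.4; r = 17.9 − 18.4 = -0.5
x=15: ŷ = 3 + 1.1·15 = 19.5; r = 18 − 19.5 = -1.5
x=16: ŷ = 3 + 1.1·16 = 20.6; r = 22.6 − 20.6 = 2
x=17: ŷ = 3 + 1.1·17 = 21.7; r = 21.2 − 21.7 = -0.5
Largest |r| is 2.5 at x = 7, residual -2.5.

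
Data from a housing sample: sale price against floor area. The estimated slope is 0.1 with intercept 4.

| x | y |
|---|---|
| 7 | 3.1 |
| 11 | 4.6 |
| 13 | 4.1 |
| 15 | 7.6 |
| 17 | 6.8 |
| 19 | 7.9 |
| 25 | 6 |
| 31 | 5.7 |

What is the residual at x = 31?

ŷ = 4 + 0.1·31 = 7.1
r = 5.7 − 7.1 = -1.4

r = -1.4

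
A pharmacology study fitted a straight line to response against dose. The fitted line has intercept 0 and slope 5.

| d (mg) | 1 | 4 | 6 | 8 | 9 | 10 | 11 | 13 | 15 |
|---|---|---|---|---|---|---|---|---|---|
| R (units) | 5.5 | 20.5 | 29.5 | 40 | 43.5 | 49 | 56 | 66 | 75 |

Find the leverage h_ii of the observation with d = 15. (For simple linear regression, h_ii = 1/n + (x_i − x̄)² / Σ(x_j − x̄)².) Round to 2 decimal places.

d̄ = (1 + 4 + 6 + 8 + 9 + 10 + 11 + 13 + 15)/9 = 8.55556
Σ(d − d̄)² = 57.0864 + 20.7531 + 6.53086 + 0.308642 + 0.197531 + 2.08642 + 5.97531 + 19.7531 + 41.5309 = 154.222
h = 1/9 + (6.44444)²/154.222 = 0.111111 + 0.269292 = 0.38

h = 0.38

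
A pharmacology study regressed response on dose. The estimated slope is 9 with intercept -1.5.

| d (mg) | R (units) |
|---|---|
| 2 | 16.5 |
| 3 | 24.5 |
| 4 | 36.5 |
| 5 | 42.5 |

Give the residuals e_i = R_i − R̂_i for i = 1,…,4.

d=2: R̂ = -1.5 + 9·2 = 16.5; e = 16.5 − 16.5 = 0
d=3: R̂ = -1.5 + 9·3 = 25.5; e = 24.5 − 25.5 = -1
d=4: R̂ = -1.5 + 9·4 = 34.5; e = 36.5 − 34.5 = 2
d=5: R̂ = -1.5 + 9·5 = 43.5; e = 42.5 − 43.5 = -1

0, -1, 2, -1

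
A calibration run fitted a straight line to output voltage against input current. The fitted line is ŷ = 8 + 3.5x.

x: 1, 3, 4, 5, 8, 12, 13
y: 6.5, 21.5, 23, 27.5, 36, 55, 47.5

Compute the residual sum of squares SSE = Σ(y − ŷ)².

SSE = 100

x=1: ŷ = 8 + 3.5·1 = 11.5; r = 6.5 − 11.5 = -5
x=3: ŷ = 8 + 3.5·3 = 18.5; r = 21.5 − 18.5 = 3
x=4: ŷ = 8 + 3.5·4 = 22; r = 23 − 22 = 1
x=5: ŷ = 8 + 3.5·5 = 25.5; r = 27.5 − 25.5 = 2
x=8: ŷ = 8 + 3.5·8 = 36; r = 36 − 36 = 0
x=12: ŷ = 8 + 3.5·12 = 50; r = 55 − 50 = 5
x=13: ŷ = 8 + 3.5·13 = 53.5; r = 47.5 − 53.5 = -6
SSE = 25 + 9 + 1 + 4 + 0 + 25 + 36 = 100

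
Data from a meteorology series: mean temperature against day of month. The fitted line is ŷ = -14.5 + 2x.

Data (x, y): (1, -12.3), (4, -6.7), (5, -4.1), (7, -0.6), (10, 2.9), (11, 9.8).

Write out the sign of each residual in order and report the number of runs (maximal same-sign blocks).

x=1: ŷ = -14.5 + 2·1 = -12.5; r = -12.3 − (-12.5) = 0.2
x=4: ŷ = -14.5 + 2·4 = -6.5; r = -6.7 − (-6.5) = -0.2
x=5: ŷ = -14.5 + 2·5 = -4.5; r = -4.1 − (-4.5) = 0.4
x=7: ŷ = -14.5 + 2·7 = -0.5; r = -0.6 − (-0.5) = -0.1
x=10: ŷ = -14.5 + 2·10 = 5.5; r = 2.9 − 5.5 = -2.6
x=11: ŷ = -14.5 + 2·11 = 7.5; r = 9.8 − 7.5 = 2.3
Signs: + − + − − +
Runs: +×1, −×1, +×1, −×2, +×1 → 5

5 runs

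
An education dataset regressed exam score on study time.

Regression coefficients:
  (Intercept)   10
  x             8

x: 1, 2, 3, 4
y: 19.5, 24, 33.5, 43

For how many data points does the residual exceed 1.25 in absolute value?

2

x=1: ŷ = 10 + 8·1 = 18; r = 19.5 − 18 = 1.5
x=2: ŷ = 10 + 8·2 = 26; r = 24 − 26 = -2
x=3: ŷ = 10 + 8·3 = 34; r = 33.5 − 34 = -0.5
x=4: ŷ = 10 + 8·4 = 42; r = 43 − 42 = 1
|r| > 1.25: x=1 (|r|=1.5), x=2 (|r|=2) → 2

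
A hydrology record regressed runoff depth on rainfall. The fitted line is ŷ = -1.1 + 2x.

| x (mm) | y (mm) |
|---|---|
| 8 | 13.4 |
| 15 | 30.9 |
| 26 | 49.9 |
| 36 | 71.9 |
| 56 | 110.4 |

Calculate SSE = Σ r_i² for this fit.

x=8: ŷ = -1.1 + 2·8 = 14.9; r = 13.4 − 14.9 = -1.5
x=15: ŷ = -1.1 + 2·15 = 28.9; r = 30.9 − 28.9 = 2
x=26: ŷ = -1.1 + 2·26 = 50.9; r = 49.9 − 50.9 = -1
x=36: ŷ = -1.1 + 2·36 = 70.9; r = 71.9 − 70.9 = 1
x=56: ŷ = -1.1 + 2·56 = 110.9; r = 110.4 − 110.9 = -0.5
SSE = 2.25 + 4 + 1 + 1 + 0.25 = 8.5

SSE = 8.5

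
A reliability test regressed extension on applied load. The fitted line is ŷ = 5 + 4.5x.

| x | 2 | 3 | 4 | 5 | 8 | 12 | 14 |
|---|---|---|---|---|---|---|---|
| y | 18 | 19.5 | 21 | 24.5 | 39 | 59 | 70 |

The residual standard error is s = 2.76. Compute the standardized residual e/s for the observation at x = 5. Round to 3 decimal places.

ŷ = 5 + 4.5·5 = 27.5
e = 24.5 − 27.5 = -3
e/s = -3 / 2.76 = -1.087

-1.087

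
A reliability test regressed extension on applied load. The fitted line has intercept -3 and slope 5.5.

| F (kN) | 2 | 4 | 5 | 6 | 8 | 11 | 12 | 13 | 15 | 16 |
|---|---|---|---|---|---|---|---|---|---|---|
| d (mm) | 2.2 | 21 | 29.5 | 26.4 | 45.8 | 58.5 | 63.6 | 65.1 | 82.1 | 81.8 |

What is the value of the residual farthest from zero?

F=2: d̂ = -3 + 5.5·2 = 8; e = 2.2 − 8 = -5.8
F=4: d̂ = -3 + 5.5·4 = 19; e = 21 − 19 = 2
F=5: d̂ = -3 + 5.5·5 = 24.5; e = 29.5 − 24.5 = 5
F=6: d̂ = -3 + 5.5·6 = 30; e = 26.4 − 30 = -3.6
F=8: d̂ = -3 + 5.5·8 = 41; e = 45.8 − 41 = 4.8
F=11: d̂ = -3 + 5.5·11 = 57.5; e = 58.5 − 57.5 = 1
F=12: d̂ = -3 + 5.5·12 = 63; e = 63.6 − 63 = 0.6
F=13: d̂ = -3 + 5.5·13 = 68.5; e = 65.1 − 68.5 = -3.4
F=15: d̂ = -3 + 5.5·15 = 79.5; e = 82.1 − 79.5 = 2.6
F=16: d̂ = -3 + 5.5·16 = 85; e = 81.8 − 85 = -3.2
Largest |e| is 5.8 at F = 2, residual -5.8.

e = -5.8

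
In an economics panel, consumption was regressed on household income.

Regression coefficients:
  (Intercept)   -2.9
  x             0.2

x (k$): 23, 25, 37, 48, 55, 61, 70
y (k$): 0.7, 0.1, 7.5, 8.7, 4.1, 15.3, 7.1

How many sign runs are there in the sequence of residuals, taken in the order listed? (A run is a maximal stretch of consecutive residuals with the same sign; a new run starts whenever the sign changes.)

5 runs

x=23: ŷ = -2.9 + 0.2·23 = 1.7; e = 0.7 − 1.7 = -1
x=25: ŷ = -2.9 + 0.2·25 = 2.1; e = 0.1 − 2.1 = -2
x=37: ŷ = -2.9 + 0.2·37 = 4.5; e = 7.5 − 4.5 = 3
x=48: ŷ = -2.9 + 0.2·48 = 6.7; e = 8.7 − 6.7 = 2
x=55: ŷ = -2.9 + 0.2·55 = 8.1; e = 4.1 − 8.1 = -4
x=61: ŷ = -2.9 + 0.2·61 = 9.3; e = 15.3 − 9.3 = 6
x=70: ŷ = -2.9 + 0.2·70 = 11.1; e = 7.1 − 11.1 = -4
Signs: − − + + − + −
Runs: −×2, +×2, −×1, +×1, −×1 → 5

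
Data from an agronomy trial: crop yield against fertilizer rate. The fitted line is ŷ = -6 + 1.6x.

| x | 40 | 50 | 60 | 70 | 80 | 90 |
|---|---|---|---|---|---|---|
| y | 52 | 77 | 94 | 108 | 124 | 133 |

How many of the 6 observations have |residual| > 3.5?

3

x=40: ŷ = -6 + 1.6·40 = 58; r = 52 − 58 = -6
x=50: ŷ = -6 + 1.6·50 = 74; r = 77 − 74 = 3
x=60: ŷ = -6 + 1.6·60 = 90; r = 94 − 90 = 4
x=70: ŷ = -6 + 1.6·70 = 106; r = 108 − 106 = 2
x=80: ŷ = -6 + 1.6·80 = 122; r = 124 − 122 = 2
x=90: ŷ = -6 + 1.6·90 = 138; r = 133 − 138 = -5
|r| > 3.5: x=40 (|r|=6), x=60 (|r|=4), x=90 (|r|=5) → 3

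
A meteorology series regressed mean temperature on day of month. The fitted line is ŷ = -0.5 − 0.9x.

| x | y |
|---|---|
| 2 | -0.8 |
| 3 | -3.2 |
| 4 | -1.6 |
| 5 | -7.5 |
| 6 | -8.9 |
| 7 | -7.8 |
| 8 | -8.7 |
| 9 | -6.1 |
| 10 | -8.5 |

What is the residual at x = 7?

e = -1

ŷ = -0.5 − 0.9·7 = -6.8
e = -7.8 − (-6.8) = -1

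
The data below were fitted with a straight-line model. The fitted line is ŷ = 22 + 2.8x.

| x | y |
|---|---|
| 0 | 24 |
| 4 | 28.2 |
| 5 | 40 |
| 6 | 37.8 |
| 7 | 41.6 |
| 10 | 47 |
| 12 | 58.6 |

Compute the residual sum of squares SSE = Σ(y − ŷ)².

x=0: ŷ = 22 + 2.8·0 = 22; r = 24 − 22 = 2
x=4: ŷ = 22 + 2.8·4 = 33.2; r = 28.2 − 33.2 = -5
x=5: ŷ = 22 + 2.8·5 = 36; r = 40 − 36 = 4
x=6: ŷ = 22 + 2.8·6 = 38.8; r = 37.8 − 38.8 = -1
x=7: ŷ = 22 + 2.8·7 = 41.6; r = 41.6 − 41.6 = 0
x=10: ŷ = 22 + 2.8·10 = 50; r = 47 − 50 = -3
x=12: ŷ = 22 + 2.8·12 = 55.6; r = 58.6 − 55.6 = 3
SSE = 4 + 25 + 16 + 1 + 0 + 9 + 9 = 64

SSE = 64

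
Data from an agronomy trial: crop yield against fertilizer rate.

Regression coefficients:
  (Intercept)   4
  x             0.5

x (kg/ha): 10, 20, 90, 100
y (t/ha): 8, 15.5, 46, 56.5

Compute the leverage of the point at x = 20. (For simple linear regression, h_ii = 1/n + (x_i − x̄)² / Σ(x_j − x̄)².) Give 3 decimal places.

x̄ = (10 + 20 + 90 + 100)/4 = 55
Σ(x − x̄)² = 2025 + 1225 + 1225 + 2025 = 6500
h = 1/4 + (-35)²/6500 = 0.25 + 0.188462 = 0.438

h = 0.438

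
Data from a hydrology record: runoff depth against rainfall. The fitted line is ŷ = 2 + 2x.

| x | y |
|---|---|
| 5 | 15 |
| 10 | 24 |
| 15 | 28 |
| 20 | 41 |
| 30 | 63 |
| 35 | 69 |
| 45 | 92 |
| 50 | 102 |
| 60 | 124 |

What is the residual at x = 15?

ŷ = 2 + 2·15 = 32
r = 28 − 32 = -4

r = -4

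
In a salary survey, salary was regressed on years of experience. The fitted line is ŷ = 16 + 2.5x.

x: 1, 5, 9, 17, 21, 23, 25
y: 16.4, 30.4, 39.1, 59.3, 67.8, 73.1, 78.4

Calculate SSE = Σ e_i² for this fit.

x=1: ŷ = 16 + 2.5·1 = 18.5; e = 16.4 − 18.5 = -2.1
x=5: ŷ = 16 + 2.5·5 = 28.5; e = 30.4 − 28.5 = 1.9
x=9: ŷ = 16 + 2.5·9 = 38.5; e = 39.1 − 38.5 = 0.6
x=17: ŷ = 16 + 2.5·17 = 58.5; e = 59.3 − 58.5 = 0.8
x=21: ŷ = 16 + 2.5·21 = 68.5; e = 67.8 − 68.5 = -0.7
x=23: ŷ = 16 + 2.5·23 = 73.5; e = 73.1 − 73.5 = -0.4
x=25: ŷ = 16 + 2.5·25 = 78.5; e = 78.4 − 78.5 = -0.1
SSE = 4.41 + 3.61 + 0.36 + 0.64 + 0.49 + 0.16 + 0.01 = 9.68

SSE = 9.68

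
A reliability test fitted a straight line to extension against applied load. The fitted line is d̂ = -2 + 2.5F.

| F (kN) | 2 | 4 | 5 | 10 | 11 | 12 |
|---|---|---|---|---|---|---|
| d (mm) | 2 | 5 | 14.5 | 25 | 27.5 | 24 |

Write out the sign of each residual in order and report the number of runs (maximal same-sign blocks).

3 runs

F=2: d̂ = -2 + 2.5·2 = 3; e = 2 − 3 = -1
F=4: d̂ = -2 + 2.5·4 = 8; e = 5 − 8 = -3
F=5: d̂ = -2 + 2.5·5 = 10.5; e = 14.5 − 10.5 = 4
F=10: d̂ = -2 + 2.5·10 = 23; e = 25 − 23 = 2
F=11: d̂ = -2 + 2.5·11 = 25.5; e = 27.5 − 25.5 = 2
F=12: d̂ = -2 + 2.5·12 = 28; e = 24 − 28 = -4
Signs: − − + + + −
Runs: −×2, +×3, −×1 → 3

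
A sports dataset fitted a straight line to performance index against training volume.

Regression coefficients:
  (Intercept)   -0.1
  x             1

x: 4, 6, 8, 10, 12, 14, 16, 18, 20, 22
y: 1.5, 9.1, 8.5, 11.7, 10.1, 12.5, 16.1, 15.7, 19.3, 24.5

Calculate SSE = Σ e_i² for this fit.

SSE = 36.8

x=4: ŷ = -0.1 + 4 = 3.9; e = 1.5 − 3.9 = -2.4
x=6: ŷ = -0.1 + 6 = 5.9; e = 9.1 − 5.9 = 3.2
x=8: ŷ = -0.1 + 8 = 7.9; e = 8.5 − 7.9 = 0.6
x=10: ŷ = -0.1 + 10 = 9.9; e = 11.7 − 9.9 = 1.8
x=12: ŷ = -0.1 + 12 = 11.9; e = 10.1 − 11.9 = -1.8
x=14: ŷ = -0.1 + 14 = 13.9; e = 12.5 − 13.9 = -1.4
x=16: ŷ = -0.1 + 16 = 15.9; e = 16.1 − 15.9 = 0.2
x=18: ŷ = -0.1 + 18 = 17.9; e = 15.7 − 17.9 = -2.2
x=20: ŷ = -0.1 + 20 = 19.9; e = 19.3 − 19.9 = -0.6
x=22: ŷ = -0.1 + 22 = 21.9; e = 24.5 − 21.9 = 2.6
SSE = 5.76 + 10.24 + 0.36 + 3.24 + 3.24 + 1.96 + 0.04 + 4.84 + 0.36 + 6.76 = 36.8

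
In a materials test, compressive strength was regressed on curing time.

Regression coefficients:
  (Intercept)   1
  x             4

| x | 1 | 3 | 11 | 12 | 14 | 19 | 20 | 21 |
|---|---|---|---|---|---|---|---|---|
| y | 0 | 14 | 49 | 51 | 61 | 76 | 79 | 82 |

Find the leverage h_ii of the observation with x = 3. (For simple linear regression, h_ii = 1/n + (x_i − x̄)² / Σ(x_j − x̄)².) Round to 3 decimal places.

h = 0.358

x̄ = (1 + 3 + 11 + 12 + 14 + 19 + 20 + 21)/8 = 12.625
Σ(x − x̄)² = 135.141 + 92.6406 + 2.64062 + 0.390625 + 1.89062 + 40.6406 + 54.3906 + 70.1406 = 397.875
h = 1/8 + (-9.625)²/397.875 = 0.125 + 0.232839 = 0.358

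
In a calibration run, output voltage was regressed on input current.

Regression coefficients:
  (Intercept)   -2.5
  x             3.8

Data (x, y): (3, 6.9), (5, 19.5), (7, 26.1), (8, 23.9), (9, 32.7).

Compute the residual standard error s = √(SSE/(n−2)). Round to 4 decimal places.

x=3: ŷ = -2.5 + 3.8·3 = 8.9; r = 6.9 − 8.9 = -2
x=5: ŷ = -2.5 + 3.8·5 = 16.5; r = 19.5 − 16.5 = 3
x=7: ŷ = -2.5 + 3.8·7 = 24.1; r = 26.1 − 24.1 = 2
x=8: ŷ = -2.5 + 3.8·8 = 27.9; r = 23.9 − 27.9 = -4
x=9: ŷ = -2.5 + 3.8·9 = 31.7; r = 32.7 − 31.7 = 1
SSE = 4 + 9 + 4 + 16 + 1 = 34
s = √(34/3) = √11.3333 ≈ 3.3665

s = 3.3665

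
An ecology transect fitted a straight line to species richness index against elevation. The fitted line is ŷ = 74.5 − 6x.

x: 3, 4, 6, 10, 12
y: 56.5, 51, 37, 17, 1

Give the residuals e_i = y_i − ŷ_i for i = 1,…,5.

x=3: ŷ = 74.5 − 6·3 = 56.5; e = 56.5 − 56.5 = 0
x=4: ŷ = 74.5 − 6·4 = 50.5; e = 51 − 50.5 = 0.5
x=6: ŷ = 74.5 − 6·6 = 38.5; e = 37 − 38.5 = -1.5
x=10: ŷ = 74.5 − 6·10 = 14.5; e = 17 − 14.5 = 2.5
x=12: ŷ = 74.5 − 6·12 = 2.5; e = 1 − 2.5 = -1.5

0, 0.5, -1.5, 2.5, -1.5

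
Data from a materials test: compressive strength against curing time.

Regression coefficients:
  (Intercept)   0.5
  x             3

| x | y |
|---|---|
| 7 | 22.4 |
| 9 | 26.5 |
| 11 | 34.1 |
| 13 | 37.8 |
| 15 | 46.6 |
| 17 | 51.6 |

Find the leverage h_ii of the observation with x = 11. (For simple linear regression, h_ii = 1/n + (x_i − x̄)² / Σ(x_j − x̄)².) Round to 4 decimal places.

x̄ = (7 + 9 + 11 + 13 + 15 + 17)/6 = 12
Σ(x − x̄)² = 25 + 9 + 1 + 1 + 9 + 25 = 70
h = 1/6 + (-1)²/70 = 0.166667 + 0.0142857 = 0.1810

h = 0.1810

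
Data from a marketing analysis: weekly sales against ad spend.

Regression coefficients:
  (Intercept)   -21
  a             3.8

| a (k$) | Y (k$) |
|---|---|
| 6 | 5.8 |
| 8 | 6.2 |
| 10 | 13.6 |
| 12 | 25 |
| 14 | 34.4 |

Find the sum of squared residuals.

SSE = 42.8

a=6: Ŷ = -21 + 3.8·6 = 1.8; r = 5.8 − 1.8 = 4
a=8: Ŷ = -21 + 3.8·8 = 9.4; r = 6.2 − 9.4 = -3.2
a=10: Ŷ = -21 + 3.8·10 = 17; r = 13.6 − 17 = -3.4
a=12: Ŷ = -21 + 3.8·12 = 24.6; r = 25 − 24.6 = 0.4
a=14: Ŷ = -21 + 3.8·14 = 32.2; r = 34.4 − 32.2 = 2.2
SSE = 16 + 10.24 + 11.56 + 0.16 + 4.84 = 42.8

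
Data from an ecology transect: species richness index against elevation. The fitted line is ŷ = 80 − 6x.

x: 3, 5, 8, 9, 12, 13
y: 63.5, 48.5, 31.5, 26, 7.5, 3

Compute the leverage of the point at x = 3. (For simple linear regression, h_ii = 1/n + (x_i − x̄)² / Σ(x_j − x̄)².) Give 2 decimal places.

x̄ = (3 + 5 + 8 + 9 + 12 + 13)/6 = 8.33333
Σ(x − x̄)² = 28.4444 + 11.1111 + 0.111111 + 0.444444 + 13.4444 + 21.7778 = 75.3333
h = 1/6 + (-5.33333)²/75.3333 = 0.166667 + 0.377581 = 0.54

h = 0.54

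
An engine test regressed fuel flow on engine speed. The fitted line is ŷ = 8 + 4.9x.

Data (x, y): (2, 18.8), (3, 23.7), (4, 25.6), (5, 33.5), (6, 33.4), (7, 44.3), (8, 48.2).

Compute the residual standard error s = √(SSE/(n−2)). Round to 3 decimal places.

x=2: ŷ = 8 + 4.9·2 = 17.8; r = 18.8 − 17.8 = 1
x=3: ŷ = 8 + 4.9·3 = 22.7; r = 23.7 − 22.7 = 1
x=4: ŷ = 8 + 4.9·4 = 27.6; r = 25.6 − 27.6 = -2
x=5: ŷ = 8 + 4.9·5 = 32.5; r = 33.5 − 32.5 = 1
x=6: ŷ = 8 + 4.9·6 = 37.4; r = 33.4 − 37.4 = -4
x=7: ŷ = 8 + 4.9·7 = 42.3; r = 44.3 − 42.3 = 2
x=8: ŷ = 8 + 4.9·8 = 47.2; r = 48.2 − 47.2 = 1
SSE = 1 + 1 + 4 + 1 + 16 + 4 + 1 = 28
s = √(28/5) = √5.6 ≈ 2.366

s = 2.366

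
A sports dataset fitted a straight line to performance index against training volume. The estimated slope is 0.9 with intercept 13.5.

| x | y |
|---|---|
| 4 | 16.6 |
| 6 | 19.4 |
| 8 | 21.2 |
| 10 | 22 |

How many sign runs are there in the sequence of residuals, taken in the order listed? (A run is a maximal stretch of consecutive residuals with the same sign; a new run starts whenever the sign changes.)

3 runs

x=4: ŷ = 13.5 + 0.9·4 = 17.1; r = 16.6 − 17.1 = -0.5
x=6: ŷ = 13.5 + 0.9·6 = 18.9; r = 19.4 − 18.9 = 0.5
x=8: ŷ = 13.5 + 0.9·8 = 20.7; r = 21.2 − 20.7 = 0.5
x=10: ŷ = 13.5 + 0.9·10 = 22.5; r = 22 − 22.5 = -0.5
Signs: − + + −
Runs: −×1, +×2, −×1 → 3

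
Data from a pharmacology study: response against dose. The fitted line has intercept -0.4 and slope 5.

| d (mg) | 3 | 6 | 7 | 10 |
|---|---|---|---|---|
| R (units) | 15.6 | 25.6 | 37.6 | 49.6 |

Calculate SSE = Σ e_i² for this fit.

d=3: R̂ = -0.4 + 5·3 = 14.6; e = 15.6 − 14.6 = 1
d=6: R̂ = -0.4 + 5·6 = 29.6; e = 25.6 − 29.6 = -4
d=7: R̂ = -0.4 + 5·7 = 34.6; e = 37.6 − 34.6 = 3
d=10: R̂ = -0.4 + 5·10 = 49.6; e = 49.6 − 49.6 = 0
SSE = 1 + 16 + 9 + 0 = 26

SSE = 26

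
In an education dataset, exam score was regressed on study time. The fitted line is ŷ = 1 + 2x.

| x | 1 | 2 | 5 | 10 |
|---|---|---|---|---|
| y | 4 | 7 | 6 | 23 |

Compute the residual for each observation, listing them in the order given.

x=1: ŷ = 1 + 2·1 = 3; r = 4 − 3 = 1
x=2: ŷ = 1 + 2·2 = 5; r = 7 − 5 = 2
x=5: ŷ = 1 + 2·5 = 11; r = 6 − 11 = -5
x=10: ŷ = 1 + 2·10 = 21; r = 23 − 21 = 2

1, 2, -5, 2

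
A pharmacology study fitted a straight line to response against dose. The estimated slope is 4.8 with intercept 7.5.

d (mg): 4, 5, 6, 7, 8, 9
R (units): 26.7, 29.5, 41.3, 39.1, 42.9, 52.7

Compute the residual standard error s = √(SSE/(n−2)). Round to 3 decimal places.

s = 3.391

d=4: ŷ = 7.5 + 4.8·4 = 26.7; e = 26.7 − 26.7 = 0
d=5: ŷ = 7.5 + 4.8·5 = 31.5; e = 29.5 − 31.5 = -2
d=6: ŷ = 7.5 + 4.8·6 = 36.3; e = 41.3 − 36.3 = 5
d=7: ŷ = 7.5 + 4.8·7 = 41.1; e = 39.1 − 41.1 = -2
d=8: ŷ = 7.5 + 4.8·8 = 45.9; e = 42.9 − 45.9 = -3
d=9: ŷ = 7.5 + 4.8·9 = 50.7; e = 52.7 − 50.7 = 2
SSE = 0 + 4 + 25 + 4 + 9 + 4 = 46
s = √(46/4) = √11.5 ≈ 3.391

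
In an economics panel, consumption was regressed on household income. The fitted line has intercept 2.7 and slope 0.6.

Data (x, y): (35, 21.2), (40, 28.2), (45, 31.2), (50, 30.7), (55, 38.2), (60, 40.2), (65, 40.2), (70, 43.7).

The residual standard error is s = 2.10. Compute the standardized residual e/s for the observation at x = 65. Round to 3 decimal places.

-0.714

ŷ = 2.7 + 0.6·65 = 41.7
e = 40.2 − 41.7 = -1.5
e/s = -1.5 / 2.10 = -0.714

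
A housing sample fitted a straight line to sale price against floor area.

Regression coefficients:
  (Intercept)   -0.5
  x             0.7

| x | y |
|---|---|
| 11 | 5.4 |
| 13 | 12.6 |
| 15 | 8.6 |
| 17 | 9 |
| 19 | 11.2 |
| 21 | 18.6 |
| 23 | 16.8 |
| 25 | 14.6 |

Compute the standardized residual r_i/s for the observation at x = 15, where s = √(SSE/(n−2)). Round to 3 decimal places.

-0.458

x=11: ŷ = -0.5 + 0.7·11 = 7.2; r = 5.4 − 7.2 = -1.8
x=13: ŷ = -0.5 + 0.7·13 = 8.6; r = 12.6 − 8.6 = 4
x=15: ŷ = -0.5 + 0.7·15 = 10; r = 8.6 − 10 = -1.4
x=17: ŷ = -0.5 + 0.7·17 = 11.4; r = 9 − 11.4 = -2.4
x=19: ŷ = -0.5 + 0.7·19 = 12.8; r = 11.2 − 12.8 = -1.6
x=21: ŷ = -0.5 + 0.7·21 = 14.2; r = 18.6 − 14.2 = 4.4
x=23: ŷ = -0.5 + 0.7·23 = 15.6; r = 16.8 − 15.6 = 1.2
x=25: ŷ = -0.5 + 0.7·25 = 17; r = 14.6 − 17 = -2.4
SSE = 3.24 + 16 + 1.96 + 5.76 + 2.56 + 19.36 + 1.44 + 5.76 = 56.08
s = √(56.08/6) = 3.05723
r/s = -1.4 / 3.05723 = -0.458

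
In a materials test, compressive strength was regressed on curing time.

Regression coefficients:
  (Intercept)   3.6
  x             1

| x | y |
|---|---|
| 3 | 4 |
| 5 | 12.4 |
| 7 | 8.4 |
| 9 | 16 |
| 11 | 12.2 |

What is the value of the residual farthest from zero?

r = 3.8

x=3: ŷ = 3.6 + 3 = 6.6; r = 4 − 6.6 = -2.6
x=5: ŷ = 3.6 + 5 = 8.6; r = 12.4 − 8.6 = 3.8
x=7: ŷ = 3.6 + 7 = 10.6; r = 8.4 − 10.6 = -2.2
x=9: ŷ = 3.6 + 9 = 12.6; r = 16 − 12.6 = 3.4
x=11: ŷ = 3.6 + 11 = 14.6; r = 12.2 − 14.6 = -2.4
Largest |r| is 3.8 at x = 5, residual 3.8.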